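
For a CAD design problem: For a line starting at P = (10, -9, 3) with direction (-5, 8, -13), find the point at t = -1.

P(t) = P + t·d
  = (10 + (-5)·(-1), -9 + 8·(-1), 3 + (-13)·(-1))
  = (10 + 5, -9 - 8, 3 + 13)
  = (15, -17, 16)

(15, -17, 16)


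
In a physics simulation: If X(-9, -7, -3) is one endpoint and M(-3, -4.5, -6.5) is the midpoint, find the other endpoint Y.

Y = 2M - X
  = (2·(-3) - (-9), 2·(-4.5) - (-7), 2·(-6.5) - (-3))
  = (-6 + 9, -9 + 7, -13 + 3)
  = (3, -2, -10)

(3, -2, -10)


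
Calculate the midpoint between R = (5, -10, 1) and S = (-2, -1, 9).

M = ((x₁+x₂)/2, (y₁+y₂)/2, (z₁+z₂)/2)
  = ((5 - 2)/2, (-10 - 1)/2, (1 + 9)/2)
  = (3/2, -11/2, 10/2)
  = (1.5, -5.5, 5)

(1.5, -5.5, 5)


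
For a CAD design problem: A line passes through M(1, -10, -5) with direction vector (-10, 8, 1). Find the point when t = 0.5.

P(t) = M + t·d
  = (1 + (-10)·0.5, -10 + 8·0.5, -5 + 1·0.5)
  = (1 - 5, -10 + 4, -5 + 0.5)
  = (-4, -6, -4.5)

(-4, -6, -4.5)


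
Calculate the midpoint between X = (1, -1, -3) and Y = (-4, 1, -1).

M = ((x₁+x₂)/2, (y₁+y₂)/2, (z₁+z₂)/2)
  = ((1 - 4)/2, (-1 + 1)/2, (-3 - 1)/2)
  = (-3/2, 0/2, -4/2)
  = (-1.5, 0, -2)

(-1.5, 0, -2)


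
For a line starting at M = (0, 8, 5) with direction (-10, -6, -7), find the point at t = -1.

P(t) = M + t·d
  = (0 + (-10)·(-1), 8 + (-6)·(-1), 5 + (-7)·(-1))
  = (0 + 10, 8 + 6, 5 + 7)
  = (10, 14, 12)

(10, 14, 12)


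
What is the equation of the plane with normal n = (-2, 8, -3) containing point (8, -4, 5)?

The plane through P with normal n = (a, b, c) satisfies n·(r - P) = 0,
i.e. ax + by + cz = a·x₀ + b·y₀ + c·z₀.
d = (-2)·8 + 8·(-4) + (-3)·5
  = -16 - 32 - 15
  = -63
Equation: -2x + 8y - 3z = -63

-2x + 8y - 3z = -63


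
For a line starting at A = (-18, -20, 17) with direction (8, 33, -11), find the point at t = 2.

P(t) = A + t·d
  = (-18 + 8·2, -20 + 33·2, 17 + (-11)·2)
  = (-18 + 16, -20 + 66, 17 - 22)
  = (-2, 46, -5)

(-2, 46, -5)


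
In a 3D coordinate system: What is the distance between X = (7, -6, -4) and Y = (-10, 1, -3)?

d = √[(x₂-x₁)² + (y₂-y₁)² + (z₂-z₁)²]
  = √[(-17)² + 7² + 1²]
  = √[289 + 49 + 1]
  = √339
  ≈ 18.41

18.41


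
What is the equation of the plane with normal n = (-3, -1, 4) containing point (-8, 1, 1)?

The plane through P with normal n = (a, b, c) satisfies n·(r - P) = 0,
i.e. ax + by + cz = a·x₀ + b·y₀ + c·z₀.
d = (-3)·(-8) + (-1)·1 + 4·1
  = 24 - 1 + 4
  = 27
Equation: -3x - y + 4z = 27

-3x - y + 4z = 27


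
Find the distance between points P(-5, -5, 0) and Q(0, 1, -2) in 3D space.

d = √[(x₂-x₁)² + (y₂-y₁)² + (z₂-z₁)²]
  = √[5² + 6² + (-2)²]
  = √[25 + 36 + 4]
  = √65
  ≈ 8.062

8.062


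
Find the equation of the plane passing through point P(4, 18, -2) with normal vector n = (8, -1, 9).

The plane through P with normal n = (a, b, c) satisfies n·(r - P) = 0,
i.e. ax + by + cz = a·x₀ + b·y₀ + c·z₀.
d = 8·4 + (-1)·18 + 9·(-2)
  = 32 - 18 - 18
  = -4
Equation: 8x - y + 9z = -4

8x - y + 9z = -4


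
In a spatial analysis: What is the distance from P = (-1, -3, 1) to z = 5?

distance = |a·x₀ + b·y₀ + c·z₀ - d| / √(a² + b² + c²)
  = |0·(-1) + 0·(-3) + 1·1 - 5| / √(0² + 0² + 1²)
  = |0 + 0 + 1 - 5| / √(0 + 0 + 1)
  = |-4| / √1
  = 4 / 1
  ≈ 4

4


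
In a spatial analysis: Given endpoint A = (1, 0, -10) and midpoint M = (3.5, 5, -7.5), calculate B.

B = 2M - A
  = (2·3.5 - 1, 2·5 - 0, 2·(-7.5) - (-10))
  = (7 - 1, 10 + 0, -15 + 10)
  = (6, 10, -5)

(6, 10, -5)


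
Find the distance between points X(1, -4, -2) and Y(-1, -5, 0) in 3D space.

d = √[(x₂-x₁)² + (y₂-y₁)² + (z₂-z₁)²]
  = √[(-2)² + (-1)² + 2²]
  = √[4 + 1 + 4]
  = √9
  ≈ 3

3


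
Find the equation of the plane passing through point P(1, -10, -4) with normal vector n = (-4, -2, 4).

The plane through P with normal n = (a, b, c) satisfies n·(r - P) = 0,
i.e. ax + by + cz = a·x₀ + b·y₀ + c·z₀.
d = (-4)·1 + (-2)·(-10) + 4·(-4)
  = -4 + 20 - 16
  = 0
Equation: -4x - 2y + 4z = 0

-4x - 2y + 4z = 0


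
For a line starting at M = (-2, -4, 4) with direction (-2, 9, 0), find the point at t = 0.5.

P(t) = M + t·d
  = (-2 + (-2)·0.5, -4 + 9·0.5, 4 + 0·0.5)
  = (-2 - 1, -4 + 4.5, 4 + 0)
  = (-3, 0.5, 4)

(-3, 0.5, 4)


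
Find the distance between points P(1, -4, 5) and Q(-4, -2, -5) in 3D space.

d = √[(x₂-x₁)² + (y₂-y₁)² + (z₂-z₁)²]
  = √[(-5)² + 2² + (-10)²]
  = √[25 + 4 + 100]
  = √129
  ≈ 11.36

11.36


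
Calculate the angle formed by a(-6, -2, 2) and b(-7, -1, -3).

a·b = (-6)·(-7) + (-2)·(-1) + 2·(-3) = 42 + 2 - 6 = 38
|a| = √((-6)² + (-2)² + 2²) = √44 ≈ 6.633
|b| = √((-7)² + (-1)² + (-3)²) = √59 ≈ 7.681
cos θ = (a·b)/(|a||b|) = 38/(6.633·7.681) ≈ 0.7458
θ = arccos(0.7458) ≈ 41.77°

41.77°


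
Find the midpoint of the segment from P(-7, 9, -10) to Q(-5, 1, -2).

M = ((x₁+x₂)/2, (y₁+y₂)/2, (z₁+z₂)/2)
  = ((-7 - 5)/2, (9 + 1)/2, (-10 - 2)/2)
  = (-12/2, 10/2, -12/2)
  = (-6, 5, -6)

(-6, 5, -6)


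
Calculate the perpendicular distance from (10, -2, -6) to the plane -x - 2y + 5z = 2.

distance = |a·x₀ + b·y₀ + c·z₀ - d| / √(a² + b² + c²)
  = |(-1)·10 + (-2)·(-2) + 5·(-6) - 2| / √((-1)² + (-2)² + 5²)
  = |-10 + 4 - 30 - 2| / √(1 + 4 + 25)
  = |-38| / √30
  = 38 / 5.477
  ≈ 6.938

6.938


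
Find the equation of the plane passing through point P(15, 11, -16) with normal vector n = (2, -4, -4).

The plane through P with normal n = (a, b, c) satisfies n·(r - P) = 0,
i.e. ax + by + cz = a·x₀ + b·y₀ + c·z₀.
d = 2·15 + (-4)·11 + (-4)·(-16)
  = 30 - 44 + 64
  = 50
Equation: 2x - 4y - 4z = 50

2x - 4y - 4z = 50


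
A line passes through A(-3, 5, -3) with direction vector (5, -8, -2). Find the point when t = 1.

P(t) = A + t·d
  = (-3 + 5·1, 5 + (-8)·1, -3 + (-2)·1)
  = (-3 + 5, 5 - 8, -3 - 2)
  = (2, -3, -5)

(2, -3, -5)


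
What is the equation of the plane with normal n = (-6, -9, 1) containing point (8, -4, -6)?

The plane through P with normal n = (a, b, c) satisfies n·(r - P) = 0,
i.e. ax + by + cz = a·x₀ + b·y₀ + c·z₀.
d = (-6)·8 + (-9)·(-4) + 1·(-6)
  = -48 + 36 - 6
  = -18
Equation: -6x - 9y + z = -18

-6x - 9y + z = -18


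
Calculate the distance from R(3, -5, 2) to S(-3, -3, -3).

d = √[(x₂-x₁)² + (y₂-y₁)² + (z₂-z₁)²]
  = √[(-6)² + 2² + (-5)²]
  = √[36 + 4 + 25]
  = √65
  ≈ 8.062

8.062


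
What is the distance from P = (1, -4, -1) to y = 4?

distance = |a·x₀ + b·y₀ + c·z₀ - d| / √(a² + b² + c²)
  = |0·1 + 1·(-4) + 0·(-1) - 4| / √(0² + 1² + 0²)
  = |0 - 4 + 0 - 4| / √(0 + 1 + 0)
  = |-8| / √1
  = 8 / 1
  ≈ 8

8


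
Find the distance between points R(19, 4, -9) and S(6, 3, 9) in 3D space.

d = √[(x₂-x₁)² + (y₂-y₁)² + (z₂-z₁)²]
  = √[(-13)² + (-1)² + 18²]
  = √[169 + 1 + 324]
  = √494
  ≈ 22.23

22.23


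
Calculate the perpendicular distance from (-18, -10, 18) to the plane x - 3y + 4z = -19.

distance = |a·x₀ + b·y₀ + c·z₀ - d| / √(a² + b² + c²)
  = |1·(-18) + (-3)·(-10) + 4·18 - (-19)| / √(1² + (-3)² + 4²)
  = |-18 + 30 + 72 + 19| / √(1 + 9 + 16)
  = |103| / √26
  = 103 / 5.099
  ≈ 20.2

20.2


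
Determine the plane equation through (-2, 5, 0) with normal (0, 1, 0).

The plane through P with normal n = (a, b, c) satisfies n·(r - P) = 0,
i.e. ax + by + cz = a·x₀ + b·y₀ + c·z₀.
d = 0·(-2) + 1·5 + 0·0
  = 0 + 5 + 0
  = 5
Equation: y = 5

y = 5


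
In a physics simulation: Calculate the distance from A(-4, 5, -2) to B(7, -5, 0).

d = √[(x₂-x₁)² + (y₂-y₁)² + (z₂-z₁)²]
  = √[11² + (-10)² + 2²]
  = √[121 + 100 + 4]
  = √225
  ≈ 15

15


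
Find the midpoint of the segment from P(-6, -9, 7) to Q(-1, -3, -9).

M = ((x₁+x₂)/2, (y₁+y₂)/2, (z₁+z₂)/2)
  = ((-6 - 1)/2, (-9 - 3)/2, (7 - 9)/2)
  = (-7/2, -12/2, -2/2)
  = (-3.5, -6, -1)

(-3.5, -6, -1)


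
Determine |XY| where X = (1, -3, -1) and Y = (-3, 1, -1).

d = √[(x₂-x₁)² + (y₂-y₁)² + (z₂-z₁)²]
  = √[(-4)² + 4² + 0²]
  = √[16 + 16 + 0]
  = √32
  ≈ 5.657

5.657


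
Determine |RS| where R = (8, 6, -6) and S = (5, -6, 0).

d = √[(x₂-x₁)² + (y₂-y₁)² + (z₂-z₁)²]
  = √[(-3)² + (-12)² + 6²]
  = √[9 + 144 + 36]
  = √189
  ≈ 13.75

13.75


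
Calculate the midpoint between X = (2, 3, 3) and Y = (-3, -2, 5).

M = ((x₁+x₂)/2, (y₁+y₂)/2, (z₁+z₂)/2)
  = ((2 - 3)/2, (3 - 2)/2, (3 + 5)/2)
  = (-1/2, 1/2, 8/2)
  = (-0.5, 0.5, 4)

(-0.5, 0.5, 4)


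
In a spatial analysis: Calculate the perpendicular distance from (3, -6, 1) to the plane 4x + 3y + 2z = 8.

distance = |a·x₀ + b·y₀ + c·z₀ - d| / √(a² + b² + c²)
  = |4·3 + 3·(-6) + 2·1 - 8| / √(4² + 3² + 2²)
  = |12 - 18 + 2 - 8| / √(16 + 9 + 4)
  = |-12| / √29
  = 12 / 5.385
  ≈ 2.228

2.228


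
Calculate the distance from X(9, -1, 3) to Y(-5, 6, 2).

d = √[(x₂-x₁)² + (y₂-y₁)² + (z₂-z₁)²]
  = √[(-14)² + 7² + (-1)²]
  = √[196 + 49 + 1]
  = √246
  ≈ 15.68

15.68


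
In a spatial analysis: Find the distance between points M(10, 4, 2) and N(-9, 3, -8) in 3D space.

d = √[(x₂-x₁)² + (y₂-y₁)² + (z₂-z₁)²]
  = √[(-19)² + (-1)² + (-10)²]
  = √[361 + 1 + 100]
  = √462
  ≈ 21.49

21.49


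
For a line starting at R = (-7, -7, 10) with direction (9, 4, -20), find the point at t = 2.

P(t) = R + t·d
  = (-7 + 9·2, -7 + 4·2, 10 + (-20)·2)
  = (-7 + 18, -7 + 8, 10 - 40)
  = (11, 1, -30)

(11, 1, -30)


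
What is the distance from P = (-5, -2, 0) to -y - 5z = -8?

distance = |a·x₀ + b·y₀ + c·z₀ - d| / √(a² + b² + c²)
  = |0·(-5) + (-1)·(-2) + (-5)·0 - (-8)| / √(0² + (-1)² + (-5)²)
  = |0 + 2 + 0 + 8| / √(0 + 1 + 25)
  = |10| / √26
  = 10 / 5.099
  ≈ 1.961

1.961


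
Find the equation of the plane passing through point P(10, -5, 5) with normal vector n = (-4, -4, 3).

The plane through P with normal n = (a, b, c) satisfies n·(r - P) = 0,
i.e. ax + by + cz = a·x₀ + b·y₀ + c·z₀.
d = (-4)·10 + (-4)·(-5) + 3·5
  = -40 + 20 + 15
  = -5
Equation: -4x - 4y + 3z = -5

-4x - 4y + 3z = -5


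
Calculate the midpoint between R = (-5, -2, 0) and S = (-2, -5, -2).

M = ((x₁+x₂)/2, (y₁+y₂)/2, (z₁+z₂)/2)
  = ((-5 - 2)/2, (-2 - 5)/2, (0 - 2)/2)
  = (-7/2, -7/2, -2/2)
  = (-3.5, -3.5, -1)

(-3.5, -3.5, -1)


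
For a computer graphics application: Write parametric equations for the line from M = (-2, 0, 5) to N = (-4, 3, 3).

Direction vector d = N - M = (-4 + 2, 3 + 0, 3 - 5) = (-2, 3, -2)
Parametric form r = M + t·d:
x = -2 - 2t, y = 0 + 3t, z = 5 - 2t

x = -2 - 2t, y = 0 + 3t, z = 5 - 2t


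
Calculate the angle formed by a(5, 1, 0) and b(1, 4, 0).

a·b = 5·1 + 1·4 + 0·0 = 5 + 4 + 0 = 9
|a| = √(5² + 1² + 0²) = √26 ≈ 5.099
|b| = √(1² + 4² + 0²) = √17 ≈ 4.123
cos θ = (a·b)/(|a||b|) = 9/(5.099·4.123) ≈ 0.4281
θ = arccos(0.4281) ≈ 64.65°

64.65°


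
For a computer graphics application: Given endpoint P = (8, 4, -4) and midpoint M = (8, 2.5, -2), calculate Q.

Q = 2M - P
  = (2·8 - 8, 2·2.5 - 4, 2·(-2) - (-4))
  = (16 - 8, 5 - 4, -4 + 4)
  = (8, 1, 0)

(8, 1, 0)


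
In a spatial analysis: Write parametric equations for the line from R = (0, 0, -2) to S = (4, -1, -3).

Direction vector d = S - R = (4 + 0, -1 + 0, -3 + 2) = (4, -1, -1)
Parametric form r = R + t·d:
x = 0 + 4t, y = 0 - t, z = -2 - t

x = 0 + 4t, y = 0 - t, z = -2 - t


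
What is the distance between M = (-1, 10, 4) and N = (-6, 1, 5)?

d = √[(x₂-x₁)² + (y₂-y₁)² + (z₂-z₁)²]
  = √[(-5)² + (-9)² + 1²]
  = √[25 + 81 + 1]
  = √107
  ≈ 10.34

10.34


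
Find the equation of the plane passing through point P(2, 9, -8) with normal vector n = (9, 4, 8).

The plane through P with normal n = (a, b, c) satisfies n·(r - P) = 0,
i.e. ax + by + cz = a·x₀ + b·y₀ + c·z₀.
d = 9·2 + 4·9 + 8·(-8)
  = 18 + 36 - 64
  = -10
Equation: 9x + 4y + 8z = -10

9x + 4y + 8z = -10


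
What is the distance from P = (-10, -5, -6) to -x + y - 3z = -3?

distance = |a·x₀ + b·y₀ + c·z₀ - d| / √(a² + b² + c²)
  = |(-1)·(-10) + 1·(-5) + (-3)·(-6) - (-3)| / √((-1)² + 1² + (-3)²)
  = |10 - 5 + 18 + 3| / √(1 + 1 + 9)
  = |26| / √11
  = 26 / 3.317
  ≈ 7.839

7.839


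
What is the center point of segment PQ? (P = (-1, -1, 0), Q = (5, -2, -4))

M = ((x₁+x₂)/2, (y₁+y₂)/2, (z₁+z₂)/2)
  = ((-1 + 5)/2, (-1 - 2)/2, (0 - 4)/2)
  = (4/2, -3/2, -4/2)
  = (2, -1.5, -2)

(2, -1.5, -2)


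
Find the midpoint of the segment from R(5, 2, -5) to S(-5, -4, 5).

M = ((x₁+x₂)/2, (y₁+y₂)/2, (z₁+z₂)/2)
  = ((5 - 5)/2, (2 - 4)/2, (-5 + 5)/2)
  = (0/2, -2/2, 0/2)
  = (0, -1, 0)

(0, -1, 0)


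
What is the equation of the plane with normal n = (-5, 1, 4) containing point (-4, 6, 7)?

The plane through P with normal n = (a, b, c) satisfies n·(r - P) = 0,
i.e. ax + by + cz = a·x₀ + b·y₀ + c·z₀.
d = (-5)·(-4) + 1·6 + 4·7
  = 20 + 6 + 28
  = 54
Equation: -5x + y + 4z = 54

-5x + y + 4z = 54


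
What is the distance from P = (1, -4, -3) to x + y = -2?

distance = |a·x₀ + b·y₀ + c·z₀ - d| / √(a² + b² + c²)
  = |1·1 + 1·(-4) + 0·(-3) - (-2)| / √(1² + 1² + 0²)
  = |1 - 4 + 0 + 2| / √(1 + 1 + 0)
  = |-1| / √2
  = 1 / 1.414
  ≈ 0.7071

0.7071


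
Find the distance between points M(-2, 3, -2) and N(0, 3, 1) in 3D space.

d = √[(x₂-x₁)² + (y₂-y₁)² + (z₂-z₁)²]
  = √[2² + 0² + 3²]
  = √[4 + 0 + 9]
  = √13
  ≈ 3.606

3.606


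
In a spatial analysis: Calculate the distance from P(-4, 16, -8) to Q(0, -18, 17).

d = √[(x₂-x₁)² + (y₂-y₁)² + (z₂-z₁)²]
  = √[4² + (-34)² + 25²]
  = √[16 + 1156 + 625]
  = √1797
  ≈ 42.39

42.39


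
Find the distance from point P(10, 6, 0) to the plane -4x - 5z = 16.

distance = |a·x₀ + b·y₀ + c·z₀ - d| / √(a² + b² + c²)
  = |(-4)·10 + 0·6 + (-5)·0 - 16| / √((-4)² + 0² + (-5)²)
  = |-40 + 0 + 0 - 16| / √(16 + 0 + 25)
  = |-56| / √41
  = 56 / 6.403
  ≈ 8.746

8.746


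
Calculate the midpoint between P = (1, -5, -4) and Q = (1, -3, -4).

M = ((x₁+x₂)/2, (y₁+y₂)/2, (z₁+z₂)/2)
  = ((1 + 1)/2, (-5 - 3)/2, (-4 - 4)/2)
  = (2/2, -8/2, -8/2)
  = (1, -4, -4)

(1, -4, -4)


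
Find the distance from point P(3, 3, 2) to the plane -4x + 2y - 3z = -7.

distance = |a·x₀ + b·y₀ + c·z₀ - d| / √(a² + b² + c²)
  = |(-4)·3 + 2·3 + (-3)·2 - (-7)| / √((-4)² + 2² + (-3)²)
  = |-12 + 6 - 6 + 7| / √(16 + 4 + 9)
  = |-5| / √29
  = 5 / 5.385
  ≈ 0.9285

0.9285


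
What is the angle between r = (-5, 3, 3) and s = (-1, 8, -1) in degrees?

r·s = (-5)·(-1) + 3·8 + 3·(-1) = 5 + 24 - 3 = 26
|r| = √((-5)² + 3² + 3²) = √43 ≈ 6.557
|s| = √((-1)² + 8² + (-1)²) = √66 ≈ 8.124
cos θ = (r·s)/(|r||s|) = 26/(6.557·8.124) ≈ 0.4881
θ = arccos(0.4881) ≈ 60.79°

60.79°


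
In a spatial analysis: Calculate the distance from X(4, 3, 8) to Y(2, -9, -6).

d = √[(x₂-x₁)² + (y₂-y₁)² + (z₂-z₁)²]
  = √[(-2)² + (-12)² + (-14)²]
  = √[4 + 144 + 196]
  = √344
  ≈ 18.55

18.55


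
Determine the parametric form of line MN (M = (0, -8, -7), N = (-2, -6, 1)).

Direction vector d = N - M = (-2 + 0, -6 + 8, 1 + 7) = (-2, 2, 8)
Parametric form r = M + t·d:
x = 0 - 2t, y = -8 + 2t, z = -7 + 8t

x = 0 - 2t, y = -8 + 2t, z = -7 + 8t


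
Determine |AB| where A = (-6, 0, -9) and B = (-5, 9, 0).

d = √[(x₂-x₁)² + (y₂-y₁)² + (z₂-z₁)²]
  = √[1² + 9² + 9²]
  = √[1 + 81 + 81]
  = √163
  ≈ 12.77

12.77


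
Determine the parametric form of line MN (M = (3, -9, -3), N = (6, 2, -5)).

Direction vector d = N - M = (6 - 3, 2 + 9, -5 + 3) = (3, 11, -2)
Parametric form r = M + t·d:
x = 3 + 3t, y = -9 + 11t, z = -3 - 2t

x = 3 + 3t, y = -9 + 11t, z = -3 - 2t


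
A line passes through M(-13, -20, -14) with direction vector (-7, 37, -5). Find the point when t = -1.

P(t) = M + t·d
  = (-13 + (-7)·(-1), -20 + 37·(-1), -14 + (-5)·(-1))
  = (-13 + 7, -20 - 37, -14 + 5)
  = (-6, -57, -9)

(-6, -57, -9)


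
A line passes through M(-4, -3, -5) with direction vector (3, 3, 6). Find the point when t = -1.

P(t) = M + t·d
  = (-4 + 3·(-1), -3 + 3·(-1), -5 + 6·(-1))
  = (-4 - 3, -3 - 3, -5 - 6)
  = (-7, -6, -11)

(-7, -6, -11)


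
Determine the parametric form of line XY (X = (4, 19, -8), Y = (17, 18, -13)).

Direction vector d = Y - X = (17 - 4, 18 - 19, -13 + 8) = (13, -1, -5)
Parametric form r = X + t·d:
x = 4 + 13t, y = 19 - t, z = -8 - 5t

x = 4 + 13t, y = 19 - t, z = -8 - 5t


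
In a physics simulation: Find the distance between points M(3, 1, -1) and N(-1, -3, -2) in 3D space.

d = √[(x₂-x₁)² + (y₂-y₁)² + (z₂-z₁)²]
  = √[(-4)² + (-4)² + (-1)²]
  = √[16 + 16 + 1]
  = √33
  ≈ 5.745

5.745


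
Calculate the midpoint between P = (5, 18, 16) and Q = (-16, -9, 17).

M = ((x₁+x₂)/2, (y₁+y₂)/2, (z₁+z₂)/2)
  = ((5 - 16)/2, (18 - 9)/2, (16 + 17)/2)
  = (-11/2, 9/2, 33/2)
  = (-5.5, 4.5, 16.5)

(-5.5, 4.5, 16.5)


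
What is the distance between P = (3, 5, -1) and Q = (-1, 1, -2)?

d = √[(x₂-x₁)² + (y₂-y₁)² + (z₂-z₁)²]
  = √[(-4)² + (-4)² + (-1)²]
  = √[16 + 16 + 1]
  = √33
  ≈ 5.745

5.745


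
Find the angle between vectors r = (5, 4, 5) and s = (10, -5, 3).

r·s = 5·10 + 4·(-5) + 5·3 = 50 - 20 + 15 = 45
|r| = √(5² + 4² + 5²) = √66 ≈ 8.124
|s| = √(10² + (-5)² + 3²) = √134 ≈ 11.58
cos θ = (r·s)/(|r||s|) = 45/(8.124·11.58) ≈ 0.4785
θ = arccos(0.4785) ≈ 61.41°

61.41°


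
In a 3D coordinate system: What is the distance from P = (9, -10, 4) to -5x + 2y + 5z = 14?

distance = |a·x₀ + b·y₀ + c·z₀ - d| / √(a² + b² + c²)
  = |(-5)·9 + 2·(-10) + 5·4 - 14| / √((-5)² + 2² + 5²)
  = |-45 - 20 + 20 - 14| / √(25 + 4 + 25)
  = |-59| / √54
  = 59 / 7.348
  ≈ 8.029

8.029


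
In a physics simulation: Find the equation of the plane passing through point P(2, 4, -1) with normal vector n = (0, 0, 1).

The plane through P with normal n = (a, b, c) satisfies n·(r - P) = 0,
i.e. ax + by + cz = a·x₀ + b·y₀ + c·z₀.
d = 0·2 + 0·4 + 1·(-1)
  = 0 + 0 - 1
  = -1
Equation: z = -1

z = -1


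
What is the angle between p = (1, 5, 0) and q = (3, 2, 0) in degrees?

p·q = 1·3 + 5·2 + 0·0 = 3 + 10 + 0 = 13
|p| = √(1² + 5² + 0²) = √26 ≈ 5.099
|q| = √(3² + 2² + 0²) = √13 ≈ 3.606
cos θ = (p·q)/(|p||q|) = 13/(5.099·3.606) ≈ 0.7071
θ = arccos(0.7071) ≈ 45°

45°


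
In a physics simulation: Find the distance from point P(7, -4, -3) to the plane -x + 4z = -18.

distance = |a·x₀ + b·y₀ + c·z₀ - d| / √(a² + b² + c²)
  = |(-1)·7 + 0·(-4) + 4·(-3) - (-18)| / √((-1)² + 0² + 4²)
  = |-7 + 0 - 12 + 18| / √(1 + 0 + 16)
  = |-1| / √17
  = 1 / 4.123
  ≈ 0.2425

0.2425


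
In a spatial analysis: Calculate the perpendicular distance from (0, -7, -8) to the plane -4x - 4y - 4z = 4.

distance = |a·x₀ + b·y₀ + c·z₀ - d| / √(a² + b² + c²)
  = |(-4)·0 + (-4)·(-7) + (-4)·(-8) - 4| / √((-4)² + (-4)² + (-4)²)
  = |0 + 28 + 32 - 4| / √(16 + 16 + 16)
  = |56| / √48
  = 56 / 6.928
  ≈ 8.083

8.083


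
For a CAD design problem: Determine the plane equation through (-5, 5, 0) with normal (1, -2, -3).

The plane through P with normal n = (a, b, c) satisfies n·(r - P) = 0,
i.e. ax + by + cz = a·x₀ + b·y₀ + c·z₀.
d = 1·(-5) + (-2)·5 + (-3)·0
  = -5 - 10 + 0
  = -15
Equation: x - 2y - 3z = -15

x - 2y - 3z = -15


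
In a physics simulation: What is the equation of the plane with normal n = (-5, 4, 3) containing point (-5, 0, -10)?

The plane through P with normal n = (a, b, c) satisfies n·(r - P) = 0,
i.e. ax + by + cz = a·x₀ + b·y₀ + c·z₀.
d = (-5)·(-5) + 4·0 + 3·(-10)
  = 25 + 0 - 30
  = -5
Equation: -5x + 4y + 3z = -5

-5x + 4y + 3z = -5


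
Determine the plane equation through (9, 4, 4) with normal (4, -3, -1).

The plane through P with normal n = (a, b, c) satisfies n·(r - P) = 0,
i.e. ax + by + cz = a·x₀ + b·y₀ + c·z₀.
d = 4·9 + (-3)·4 + (-1)·4
  = 36 - 12 - 4
  = 20
Equation: 4x - 3y - z = 20

4x - 3y - z = 20


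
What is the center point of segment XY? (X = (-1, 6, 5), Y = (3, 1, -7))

M = ((x₁+x₂)/2, (y₁+y₂)/2, (z₁+z₂)/2)
  = ((-1 + 3)/2, (6 + 1)/2, (5 - 7)/2)
  = (2/2, 7/2, -2/2)
  = (1, 3.5, -1)

(1, 3.5, -1)


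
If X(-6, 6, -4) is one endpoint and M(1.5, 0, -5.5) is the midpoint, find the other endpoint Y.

Y = 2M - X
  = (2·1.5 - (-6), 2·0 - 6, 2·(-5.5) - (-4))
  = (3 + 6, 0 - 6, -11 + 4)
  = (9, -6, -7)

(9, -6, -7)


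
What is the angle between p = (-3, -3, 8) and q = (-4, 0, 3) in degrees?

p·q = (-3)·(-4) + (-3)·0 + 8·3 = 12 + 0 + 24 = 36
|p| = √((-3)² + (-3)² + 8²) = √82 ≈ 9.055
|q| = √((-4)² + 0² + 3²) = √25 ≈ 5
cos θ = (p·q)/(|p||q|) = 36/(9.055·5) ≈ 0.7951
θ = arccos(0.7951) ≈ 37.33°

37.33°


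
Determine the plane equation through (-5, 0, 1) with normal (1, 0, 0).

The plane through P with normal n = (a, b, c) satisfies n·(r - P) = 0,
i.e. ax + by + cz = a·x₀ + b·y₀ + c·z₀.
d = 1·(-5) + 0·0 + 0·1
  = -5 + 0 + 0
  = -5
Equation: x = -5

x = -5


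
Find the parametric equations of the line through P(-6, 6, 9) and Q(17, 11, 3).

Direction vector d = Q - P = (17 + 6, 11 - 6, 3 - 9) = (23, 5, -6)
Parametric form r = P + t·d:
x = -6 + 23t, y = 6 + 5t, z = 9 - 6t

x = -6 + 23t, y = 6 + 5t, z = 9 - 6t


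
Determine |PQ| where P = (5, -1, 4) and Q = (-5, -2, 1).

d = √[(x₂-x₁)² + (y₂-y₁)² + (z₂-z₁)²]
  = √[(-10)² + (-1)² + (-3)²]
  = √[100 + 1 + 9]
  = √110
  ≈ 10.49

10.49


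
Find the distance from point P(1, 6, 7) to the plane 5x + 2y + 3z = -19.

distance = |a·x₀ + b·y₀ + c·z₀ - d| / √(a² + b² + c²)
  = |5·1 + 2·6 + 3·7 - (-19)| / √(5² + 2² + 3²)
  = |5 + 12 + 21 + 19| / √(25 + 4 + 9)
  = |57| / √38
  = 57 / 6.164
  ≈ 9.247

9.247


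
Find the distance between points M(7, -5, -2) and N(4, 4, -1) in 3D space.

d = √[(x₂-x₁)² + (y₂-y₁)² + (z₂-z₁)²]
  = √[(-3)² + 9² + 1²]
  = √[9 + 81 + 1]
  = √91
  ≈ 9.539

9.539


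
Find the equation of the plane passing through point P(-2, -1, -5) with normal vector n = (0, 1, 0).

The plane through P with normal n = (a, b, c) satisfies n·(r - P) = 0,
i.e. ax + by + cz = a·x₀ + b·y₀ + c·z₀.
d = 0·(-2) + 1·(-1) + 0·(-5)
  = 0 - 1 + 0
  = -1
Equation: y = -1

y = -1


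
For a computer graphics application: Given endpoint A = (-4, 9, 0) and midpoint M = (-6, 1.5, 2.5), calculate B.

B = 2M - A
  = (2·(-6) - (-4), 2·1.5 - 9, 2·2.5 - 0)
  = (-12 + 4, 3 - 9, 5 + 0)
  = (-8, -6, 5)

(-8, -6, 5)


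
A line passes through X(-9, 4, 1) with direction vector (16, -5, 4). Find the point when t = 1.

P(t) = X + t·d
  = (-9 + 16·1, 4 + (-5)·1, 1 + 4·1)
  = (-9 + 16, 4 - 5, 1 + 4)
  = (7, -1, 5)

(7, -1, 5)


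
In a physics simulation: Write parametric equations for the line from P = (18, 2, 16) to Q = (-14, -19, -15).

Direction vector d = Q - P = (-14 - 18, -19 - 2, -15 - 16) = (-32, -21, -31)
Parametric form r = P + t·d:
x = 18 - 32t, y = 2 - 21t, z = 16 - 31t

x = 18 - 32t, y = 2 - 21t, z = 16 - 31t


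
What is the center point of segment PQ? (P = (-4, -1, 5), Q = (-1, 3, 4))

M = ((x₁+x₂)/2, (y₁+y₂)/2, (z₁+z₂)/2)
  = ((-4 - 1)/2, (-1 + 3)/2, (5 + 4)/2)
  = (-5/2, 2/2, 9/2)
  = (-2.5, 1, 4.5)

(-2.5, 1, 4.5)


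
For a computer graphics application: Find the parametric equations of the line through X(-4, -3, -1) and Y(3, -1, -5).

Direction vector d = Y - X = (3 + 4, -1 + 3, -5 + 1) = (7, 2, -4)
Parametric form r = X + t·d:
x = -4 + 7t, y = -3 + 2t, z = -1 - 4t

x = -4 + 7t, y = -3 + 2t, z = -1 - 4t


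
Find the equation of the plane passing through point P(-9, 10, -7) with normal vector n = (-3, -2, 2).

The plane through P with normal n = (a, b, c) satisfies n·(r - P) = 0,
i.e. ax + by + cz = a·x₀ + b·y₀ + c·z₀.
d = (-3)·(-9) + (-2)·10 + 2·(-7)
  = 27 - 20 - 14
  = -7
Equation: -3x - 2y + 2z = -7

-3x - 2y + 2z = -7


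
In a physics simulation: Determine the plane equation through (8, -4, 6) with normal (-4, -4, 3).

The plane through P with normal n = (a, b, c) satisfies n·(r - P) = 0,
i.e. ax + by + cz = a·x₀ + b·y₀ + c·z₀.
d = (-4)·8 + (-4)·(-4) + 3·6
  = -32 + 16 + 18
  = 2
Equation: -4x - 4y + 3z = 2

-4x - 4y + 3z = 2


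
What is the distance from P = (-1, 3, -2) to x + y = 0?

distance = |a·x₀ + b·y₀ + c·z₀ - d| / √(a² + b² + c²)
  = |1·(-1) + 1·3 + 0·(-2) - 0| / √(1² + 1² + 0²)
  = |-1 + 3 + 0 + 0| / √(1 + 1 + 0)
  = |2| / √2
  = 2 / 1.414
  ≈ 1.414

1.414


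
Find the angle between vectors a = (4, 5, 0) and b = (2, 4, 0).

a·b = 4·2 + 5·4 + 0·0 = 8 + 20 + 0 = 28
|a| = √(4² + 5² + 0²) = √41 ≈ 6.403
|b| = √(2² + 4² + 0²) = √20 ≈ 4.472
cos θ = (a·b)/(|a||b|) = 28/(6.403·4.472) ≈ 0.9778
θ = arccos(0.9778) ≈ 12.09°

12.09°


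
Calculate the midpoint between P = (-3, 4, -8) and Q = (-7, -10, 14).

M = ((x₁+x₂)/2, (y₁+y₂)/2, (z₁+z₂)/2)
  = ((-3 - 7)/2, (4 - 10)/2, (-8 + 14)/2)
  = (-10/2, -6/2, 6/2)
  = (-5, -3, 3)

(-5, -3, 3)


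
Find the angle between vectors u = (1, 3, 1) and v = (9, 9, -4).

u·v = 1·9 + 3·9 + 1·(-4) = 9 + 27 - 4 = 32
|u| = √(1² + 3² + 1²) = √11 ≈ 3.317
|v| = √(9² + 9² + (-4)²) = √178 ≈ 13.34
cos θ = (u·v)/(|u||v|) = 32/(3.317·13.34) ≈ 0.7232
θ = arccos(0.7232) ≈ 43.68°

43.68°


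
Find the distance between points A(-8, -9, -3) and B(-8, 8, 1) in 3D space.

d = √[(x₂-x₁)² + (y₂-y₁)² + (z₂-z₁)²]
  = √[0² + 17² + 4²]
  = √[0 + 289 + 16]
  = √305
  ≈ 17.46

17.46


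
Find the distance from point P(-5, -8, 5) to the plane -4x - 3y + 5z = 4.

distance = |a·x₀ + b·y₀ + c·z₀ - d| / √(a² + b² + c²)
  = |(-4)·(-5) + (-3)·(-8) + 5·5 - 4| / √((-4)² + (-3)² + 5²)
  = |20 + 24 + 25 - 4| / √(16 + 9 + 25)
  = |65| / √50
  = 65 / 7.071
  ≈ 9.192

9.192


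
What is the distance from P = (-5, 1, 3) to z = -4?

distance = |a·x₀ + b·y₀ + c·z₀ - d| / √(a² + b² + c²)
  = |0·(-5) + 0·1 + 1·3 - (-4)| / √(0² + 0² + 1²)
  = |0 + 0 + 3 + 4| / √(0 + 0 + 1)
  = |7| / √1
  = 7 / 1
  ≈ 7

7


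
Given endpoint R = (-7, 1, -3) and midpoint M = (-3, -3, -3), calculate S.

S = 2M - R
  = (2·(-3) - (-7), 2·(-3) - 1, 2·(-3) - (-3))
  = (-6 + 7, -6 - 1, -6 + 3)
  = (1, -7, -3)

(1, -7, -3)


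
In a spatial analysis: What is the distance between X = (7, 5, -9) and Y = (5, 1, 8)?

d = √[(x₂-x₁)² + (y₂-y₁)² + (z₂-z₁)²]
  = √[(-2)² + (-4)² + 17²]
  = √[4 + 16 + 289]
  = √309
  ≈ 17.58

17.58


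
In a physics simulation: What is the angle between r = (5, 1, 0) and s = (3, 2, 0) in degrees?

r·s = 5·3 + 1·2 + 0·0 = 15 + 2 + 0 = 17
|r| = √(5² + 1² + 0²) = √26 ≈ 5.099
|s| = √(3² + 2² + 0²) = √13 ≈ 3.606
cos θ = (r·s)/(|r||s|) = 17/(5.099·3.606) ≈ 0.9247
θ = arccos(0.9247) ≈ 22.38°

22.38°


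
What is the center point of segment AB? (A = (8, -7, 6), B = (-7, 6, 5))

M = ((x₁+x₂)/2, (y₁+y₂)/2, (z₁+z₂)/2)
  = ((8 - 7)/2, (-7 + 6)/2, (6 + 5)/2)
  = (1/2, -1/2, 11/2)
  = (0.5, -0.5, 5.5)

(0.5, -0.5, 5.5)


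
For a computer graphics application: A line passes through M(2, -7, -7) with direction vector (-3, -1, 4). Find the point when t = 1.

P(t) = M + t·d
  = (2 + (-3)·1, -7 + (-1)·1, -7 + 4·1)
  = (2 - 3, -7 - 1, -7 + 4)
  = (-1, -8, -3)

(-1, -8, -3)


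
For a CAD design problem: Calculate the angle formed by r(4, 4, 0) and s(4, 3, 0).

r·s = 4·4 + 4·3 + 0·0 = 16 + 12 + 0 = 28
|r| = √(4² + 4² + 0²) = √32 ≈ 5.657
|s| = √(4² + 3² + 0²) = √25 ≈ 5
cos θ = (r·s)/(|r||s|) = 28/(5.657·5) ≈ 0.9899
θ = arccos(0.9899) ≈ 8.13°

8.13°


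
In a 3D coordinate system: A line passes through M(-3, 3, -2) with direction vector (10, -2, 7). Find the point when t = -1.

P(t) = M + t·d
  = (-3 + 10·(-1), 3 + (-2)·(-1), -2 + 7·(-1))
  = (-3 - 10, 3 + 2, -2 - 7)
  = (-13, 5, -9)

(-13, 5, -9)


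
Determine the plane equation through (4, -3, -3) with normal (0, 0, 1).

The plane through P with normal n = (a, b, c) satisfies n·(r - P) = 0,
i.e. ax + by + cz = a·x₀ + b·y₀ + c·z₀.
d = 0·4 + 0·(-3) + 1·(-3)
  = 0 + 0 - 3
  = -3
Equation: z = -3

z = -3


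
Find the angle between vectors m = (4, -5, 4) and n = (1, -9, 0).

m·n = 4·1 + (-5)·(-9) + 4·0 = 4 + 45 + 0 = 49
|m| = √(4² + (-5)² + 4²) = √57 ≈ 7.55
|n| = √(1² + (-9)² + 0²) = √82 ≈ 9.055
cos θ = (m·n)/(|m||n|) = 49/(7.55·9.055) ≈ 0.7167
θ = arccos(0.7167) ≈ 44.22°

44.22°


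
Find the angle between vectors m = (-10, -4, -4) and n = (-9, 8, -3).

m·n = (-10)·(-9) + (-4)·8 + (-4)·(-3) = 90 - 32 + 12 = 70
|m| = √((-10)² + (-4)² + (-4)²) = √132 ≈ 11.49
|n| = √((-9)² + 8² + (-3)²) = √154 ≈ 12.41
cos θ = (m·n)/(|m||n|) = 70/(11.49·12.41) ≈ 0.491
θ = arccos(0.491) ≈ 60.6°

60.6°


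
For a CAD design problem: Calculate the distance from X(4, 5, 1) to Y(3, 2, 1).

d = √[(x₂-x₁)² + (y₂-y₁)² + (z₂-z₁)²]
  = √[(-1)² + (-3)² + 0²]
  = √[1 + 9 + 0]
  = √10
  ≈ 3.162

3.162


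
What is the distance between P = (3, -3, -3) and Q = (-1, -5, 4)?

d = √[(x₂-x₁)² + (y₂-y₁)² + (z₂-z₁)²]
  = √[(-4)² + (-2)² + 7²]
  = √[16 + 4 + 49]
  = √69
  ≈ 8.307

8.307


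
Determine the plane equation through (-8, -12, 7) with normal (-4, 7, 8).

The plane through P with normal n = (a, b, c) satisfies n·(r - P) = 0,
i.e. ax + by + cz = a·x₀ + b·y₀ + c·z₀.
d = (-4)·(-8) + 7·(-12) + 8·7
  = 32 - 84 + 56
  = 4
Equation: -4x + 7y + 8z = 4

-4x + 7y + 8z = 4


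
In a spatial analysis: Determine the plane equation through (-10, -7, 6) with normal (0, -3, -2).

The plane through P with normal n = (a, b, c) satisfies n·(r - P) = 0,
i.e. ax + by + cz = a·x₀ + b·y₀ + c·z₀.
d = 0·(-10) + (-3)·(-7) + (-2)·6
  = 0 + 21 - 12
  = 9
Equation: -3y - 2z = 9

-3y - 2z = 9


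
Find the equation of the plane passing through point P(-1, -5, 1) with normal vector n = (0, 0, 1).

The plane through P with normal n = (a, b, c) satisfies n·(r - P) = 0,
i.e. ax + by + cz = a·x₀ + b·y₀ + c·z₀.
d = 0·(-1) + 0·(-5) + 1·1
  = 0 + 0 + 1
  = 1
Equation: z = 1

z = 1


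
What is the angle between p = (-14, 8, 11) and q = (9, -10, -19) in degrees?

p·q = (-14)·9 + 8·(-10) + 11·(-19) = -126 - 80 - 209 = -415
|p| = √((-14)² + 8² + 11²) = √381 ≈ 19.52
|q| = √(9² + (-10)² + (-19)²) = √542 ≈ 23.28
cos θ = (p·q)/(|p||q|) = -415/(19.52·23.28) ≈ -0.9132
θ = arccos(-0.9132) ≈ 156°

156°


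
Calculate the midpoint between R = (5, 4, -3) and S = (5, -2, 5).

M = ((x₁+x₂)/2, (y₁+y₂)/2, (z₁+z₂)/2)
  = ((5 + 5)/2, (4 - 2)/2, (-3 + 5)/2)
  = (10/2, 2/2, 2/2)
  = (5, 1, 1)

(5, 1, 1)


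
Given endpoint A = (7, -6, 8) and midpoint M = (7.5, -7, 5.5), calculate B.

B = 2M - A
  = (2·7.5 - 7, 2·(-7) - (-6), 2·5.5 - 8)
  = (15 - 7, -14 + 6, 11 - 8)
  = (8, -8, 3)

(8, -8, 3)


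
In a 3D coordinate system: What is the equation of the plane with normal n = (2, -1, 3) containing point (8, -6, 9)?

The plane through P with normal n = (a, b, c) satisfies n·(r - P) = 0,
i.e. ax + by + cz = a·x₀ + b·y₀ + c·z₀.
d = 2·8 + (-1)·(-6) + 3·9
  = 16 + 6 + 27
  = 49
Equation: 2x - y + 3z = 49

2x - y + 3z = 49


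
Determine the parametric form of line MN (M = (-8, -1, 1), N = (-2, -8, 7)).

Direction vector d = N - M = (-2 + 8, -8 + 1, 7 - 1) = (6, -7, 6)
Parametric form r = M + t·d:
x = -8 + 6t, y = -1 - 7t, z = 1 + 6t

x = -8 + 6t, y = -1 - 7t, z = 1 + 6t


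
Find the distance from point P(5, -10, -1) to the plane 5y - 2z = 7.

distance = |a·x₀ + b·y₀ + c·z₀ - d| / √(a² + b² + c²)
  = |0·5 + 5·(-10) + (-2)·(-1) - 7| / √(0² + 5² + (-2)²)
  = |0 - 50 + 2 - 7| / √(0 + 25 + 4)
  = |-55| / √29
  = 55 / 5.385
  ≈ 10.21

10.21


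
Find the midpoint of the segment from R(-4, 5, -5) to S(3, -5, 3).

M = ((x₁+x₂)/2, (y₁+y₂)/2, (z₁+z₂)/2)
  = ((-4 + 3)/2, (5 - 5)/2, (-5 + 3)/2)
  = (-1/2, 0/2, -2/2)
  = (-0.5, 0, -1)

(-0.5, 0, -1)


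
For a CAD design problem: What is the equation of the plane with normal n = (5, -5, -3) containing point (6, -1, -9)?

The plane through P with normal n = (a, b, c) satisfies n·(r - P) = 0,
i.e. ax + by + cz = a·x₀ + b·y₀ + c·z₀.
d = 5·6 + (-5)·(-1) + (-3)·(-9)
  = 30 + 5 + 27
  = 62
Equation: 5x - 5y - 3z = 62

5x - 5y - 3z = 62


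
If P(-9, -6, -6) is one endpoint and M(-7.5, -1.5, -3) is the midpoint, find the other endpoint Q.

Q = 2M - P
  = (2·(-7.5) - (-9), 2·(-1.5) - (-6), 2·(-3) - (-6))
  = (-15 + 9, -3 + 6, -6 + 6)
  = (-6, 3, 0)

(-6, 3, 0)


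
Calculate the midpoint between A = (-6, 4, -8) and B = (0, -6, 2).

M = ((x₁+x₂)/2, (y₁+y₂)/2, (z₁+z₂)/2)
  = ((-6 + 0)/2, (4 - 6)/2, (-8 + 2)/2)
  = (-6/2, -2/2, -6/2)
  = (-3, -1, -3)

(-3, -1, -3)


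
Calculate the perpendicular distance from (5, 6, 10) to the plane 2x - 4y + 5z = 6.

distance = |a·x₀ + b·y₀ + c·z₀ - d| / √(a² + b² + c²)
  = |2·5 + (-4)·6 + 5·10 - 6| / √(2² + (-4)² + 5²)
  = |10 - 24 + 50 - 6| / √(4 + 16 + 25)
  = |30| / √45
  = 30 / 6.708
  ≈ 4.472

4.472


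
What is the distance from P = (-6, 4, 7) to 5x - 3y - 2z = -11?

distance = |a·x₀ + b·y₀ + c·z₀ - d| / √(a² + b² + c²)
  = |5·(-6) + (-3)·4 + (-2)·7 - (-11)| / √(5² + (-3)² + (-2)²)
  = |-30 - 12 - 14 + 11| / √(25 + 9 + 4)
  = |-45| / √38
  = 45 / 6.164
  ≈ 7.3

7.3


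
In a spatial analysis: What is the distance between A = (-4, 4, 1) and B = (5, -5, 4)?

d = √[(x₂-x₁)² + (y₂-y₁)² + (z₂-z₁)²]
  = √[9² + (-9)² + 3²]
  = √[81 + 81 + 9]
  = √171
  ≈ 13.08

13.08


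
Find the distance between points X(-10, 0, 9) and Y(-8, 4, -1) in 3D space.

d = √[(x₂-x₁)² + (y₂-y₁)² + (z₂-z₁)²]
  = √[2² + 4² + (-10)²]
  = √[4 + 16 + 100]
  = √120
  ≈ 10.95

10.95


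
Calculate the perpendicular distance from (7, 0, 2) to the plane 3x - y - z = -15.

distance = |a·x₀ + b·y₀ + c·z₀ - d| / √(a² + b² + c²)
  = |3·7 + (-1)·0 + (-1)·2 - (-15)| / √(3² + (-1)² + (-1)²)
  = |21 + 0 - 2 + 15| / √(9 + 1 + 1)
  = |34| / √11
  = 34 / 3.317
  ≈ 10.25

10.25


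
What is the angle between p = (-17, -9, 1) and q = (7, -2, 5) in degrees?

p·q = (-17)·7 + (-9)·(-2) + 1·5 = -119 + 18 + 5 = -96
|p| = √((-17)² + (-9)² + 1²) = √371 ≈ 19.26
|q| = √(7² + (-2)² + 5²) = √78 ≈ 8.832
cos θ = (p·q)/(|p||q|) = -96/(19.26·8.832) ≈ -0.5643
θ = arccos(-0.5643) ≈ 124.4°

124.4°


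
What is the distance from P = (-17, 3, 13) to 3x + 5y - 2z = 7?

distance = |a·x₀ + b·y₀ + c·z₀ - d| / √(a² + b² + c²)
  = |3·(-17) + 5·3 + (-2)·13 - 7| / √(3² + 5² + (-2)²)
  = |-51 + 15 - 26 - 7| / √(9 + 25 + 4)
  = |-69| / √38
  = 69 / 6.164
  ≈ 11.19

11.19


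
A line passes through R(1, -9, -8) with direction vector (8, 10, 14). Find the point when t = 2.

P(t) = R + t·d
  = (1 + 8·2, -9 + 10·2, -8 + 14·2)
  = (1 + 16, -9 + 20, -8 + 28)
  = (17, 11, 20)

(17, 11, 20)


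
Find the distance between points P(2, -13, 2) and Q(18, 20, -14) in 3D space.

d = √[(x₂-x₁)² + (y₂-y₁)² + (z₂-z₁)²]
  = √[16² + 33² + (-16)²]
  = √[256 + 1089 + 256]
  = √1601
  ≈ 40.01

40.01


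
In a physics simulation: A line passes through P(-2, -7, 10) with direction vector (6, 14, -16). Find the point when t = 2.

P(t) = P + t·d
  = (-2 + 6·2, -7 + 14·2, 10 + (-16)·2)
  = (-2 + 12, -7 + 28, 10 - 32)
  = (10, 21, -22)

(10, 21, -22)


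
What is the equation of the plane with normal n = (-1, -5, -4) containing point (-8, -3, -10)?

The plane through P with normal n = (a, b, c) satisfies n·(r - P) = 0,
i.e. ax + by + cz = a·x₀ + b·y₀ + c·z₀.
d = (-1)·(-8) + (-5)·(-3) + (-4)·(-10)
  = 8 + 15 + 40
  = 63
Equation: -x - 5y - 4z = 63

-x - 5y - 4z = 63


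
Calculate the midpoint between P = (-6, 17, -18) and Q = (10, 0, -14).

M = ((x₁+x₂)/2, (y₁+y₂)/2, (z₁+z₂)/2)
  = ((-6 + 10)/2, (17 + 0)/2, (-18 - 14)/2)
  = (4/2, 17/2, -32/2)
  = (2, 8.5, -16)

(2, 8.5, -16)


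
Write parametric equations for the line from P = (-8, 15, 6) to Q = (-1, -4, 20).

Direction vector d = Q - P = (-1 + 8, -4 - 15, 20 - 6) = (7, -19, 14)
Parametric form r = P + t·d:
x = -8 + 7t, y = 15 - 19t, z = 6 + 14t

x = -8 + 7t, y = 15 - 19t, z = 6 + 14t


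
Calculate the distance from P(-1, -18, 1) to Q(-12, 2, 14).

d = √[(x₂-x₁)² + (y₂-y₁)² + (z₂-z₁)²]
  = √[(-11)² + 20² + 13²]
  = √[121 + 400 + 169]
  = √690
  ≈ 26.27

26.27


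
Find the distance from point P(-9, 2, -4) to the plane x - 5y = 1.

distance = |a·x₀ + b·y₀ + c·z₀ - d| / √(a² + b² + c²)
  = |1·(-9) + (-5)·2 + 0·(-4) - 1| / √(1² + (-5)² + 0²)
  = |-9 - 10 + 0 - 1| / √(1 + 25 + 0)
  = |-20| / √26
  = 20 / 5.099
  ≈ 3.922

3.922


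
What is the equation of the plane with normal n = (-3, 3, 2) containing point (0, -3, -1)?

The plane through P with normal n = (a, b, c) satisfies n·(r - P) = 0,
i.e. ax + by + cz = a·x₀ + b·y₀ + c·z₀.
d = (-3)·0 + 3·(-3) + 2·(-1)
  = 0 - 9 - 2
  = -11
Equation: -3x + 3y + 2z = -11

-3x + 3y + 2z = -11


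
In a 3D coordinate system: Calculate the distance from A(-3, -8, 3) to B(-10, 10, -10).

d = √[(x₂-x₁)² + (y₂-y₁)² + (z₂-z₁)²]
  = √[(-7)² + 18² + (-13)²]
  = √[49 + 324 + 169]
  = √542
  ≈ 23.28

23.28


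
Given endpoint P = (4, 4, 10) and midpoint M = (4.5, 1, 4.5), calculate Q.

Q = 2M - P
  = (2·4.5 - 4, 2·1 - 4, 2·4.5 - 10)
  = (9 - 4, 2 - 4, 9 - 10)
  = (5, -2, -1)

(5, -2, -1)


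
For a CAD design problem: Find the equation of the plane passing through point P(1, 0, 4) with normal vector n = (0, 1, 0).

The plane through P with normal n = (a, b, c) satisfies n·(r - P) = 0,
i.e. ax + by + cz = a·x₀ + b·y₀ + c·z₀.
d = 0·1 + 1·0 + 0·4
  = 0 + 0 + 0
  = 0
Equation: y = 0

y = 0


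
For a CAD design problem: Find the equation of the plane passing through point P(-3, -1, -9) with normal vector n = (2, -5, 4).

The plane through P with normal n = (a, b, c) satisfies n·(r - P) = 0,
i.e. ax + by + cz = a·x₀ + b·y₀ + c·z₀.
d = 2·(-3) + (-5)·(-1) + 4·(-9)
  = -6 + 5 - 36
  = -37
Equation: 2x - 5y + 4z = -37

2x - 5y + 4z = -37


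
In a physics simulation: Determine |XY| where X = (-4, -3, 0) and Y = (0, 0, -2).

d = √[(x₂-x₁)² + (y₂-y₁)² + (z₂-z₁)²]
  = √[4² + 3² + (-2)²]
  = √[16 + 9 + 4]
  = √29
  ≈ 5.385

5.385


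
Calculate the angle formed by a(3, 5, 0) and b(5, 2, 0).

a·b = 3·5 + 5·2 + 0·0 = 15 + 10 + 0 = 25
|a| = √(3² + 5² + 0²) = √34 ≈ 5.831
|b| = √(5² + 2² + 0²) = √29 ≈ 5.385
cos θ = (a·b)/(|a||b|) = 25/(5.831·5.385) ≈ 0.7962
θ = arccos(0.7962) ≈ 37.23°

37.23°
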